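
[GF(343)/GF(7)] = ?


GF(343) = GF(7^3), so the extension degree is 3

[GF(343)/GF(7)] = 3


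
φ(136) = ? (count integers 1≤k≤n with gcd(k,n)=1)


Factor n: 136 = 2^3 × 17
φ(n) = n · ∏(1 - 1/p) over distinct primes p | n
φ(136) = 136 · (1 - 1/2) · (1 - 1/17) = 64

φ(136) = 64


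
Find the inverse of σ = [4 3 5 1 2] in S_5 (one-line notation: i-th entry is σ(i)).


To find σ⁻¹, swap domain and range:
σ(1) = 4 → σ⁻¹(4) = 1
σ(2) = 3 → σ⁻¹(3) = 2
σ(3) = 5 → σ⁻¹(5) = 3
σ(4) = 1 → σ⁻¹(1) = 4
σ(5) = 2 → σ⁻¹(2) = 5

σ⁻¹ = [4 5 2 1 3]


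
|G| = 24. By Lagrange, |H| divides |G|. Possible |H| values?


Lagrange's theorem: |H| divides |G|
|G| = 24
Divisors of 24: 1, 2, 3, 4, 6, 8, 12, 24

Possible subgroup orders: {1, 2, 3, 4, 6, 8, 12, 24}


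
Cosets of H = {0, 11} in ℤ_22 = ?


H = {0, 11}, |H| = 2
Number of cosets = |G|/|H| = 22/2 = 11
0 + H = {0, 11}
1 + H = {1, 12}
2 + H = {2, 13}
3 + H = {3, 14}
4 + H = {4, 15}
5 + H = {5, 16}
6 + H = {6, 17}
7 + H = {7, 18}
8 + H = {8, 19}
9 + H = {9, 20}
10 + H = {10, 21}

Cosets: 0+H={0,11}; 1+H={1,12}; 2+H={2,13}; 3+H={3,14}; 4+H={4,15}; 5+H={5,16}; 6+H={6,17}; 7+H={7,18}; 8+H={8,19}; 9+H={9,20}; 10+H={10,21}


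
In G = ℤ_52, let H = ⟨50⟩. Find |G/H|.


|⟨50⟩| = n / gcd(50, 52) = 52 / 2 = 26
H is normal (ℤ_52 is abelian).
|G/H| = |G| / |H| = 52 / 26 = 2

|G/H| = 2


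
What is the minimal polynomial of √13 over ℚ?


√13 satisfies x² - 13 = 0, irreducible over ℚ since 13 is squarefree

Minimal polynomial: x² - 13


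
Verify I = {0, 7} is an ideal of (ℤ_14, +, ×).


Check ideal conditions for I = {0, 7} in ℤ_14:
(1) I is an additive subgroup? Yes
(2) For r ∈ ℤ_14 and a ∈ I: r·a ∈ I? Yes

Yes, I is an ideal of ℤ_14


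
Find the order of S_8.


|S_n| = n! (number of permutations of n symbols)
|S_8| = 8! = 40320

|S_8| = 40320


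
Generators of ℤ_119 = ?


g generates ℤ_n iff gcd(g,n) = 1
Prime factors of 119: 7, 17
Generators are g ∈ {1,...,118} not divisible by any of these primes.
Generators: {1, 2, 3, 4, 5, 6, 8, 9, 10, 11, 12, 13, 15, 16, 18, 19, 20, 22, 23, 24, 25, 26, 27, 29, 30, 31, 32, 33, 36, 37, 38, 39, 40, 41, 43, 44, 45, 46, 47, 48, 50, 52, 53, 54, 55, 57, 58, 59, 60, 61, 62, 64, 65, 66, 67, 69, 71, 72, 73, 74, 75, 76, 78, 79, 80, 81, 82, 83, 86, 87, 88, 89, 90, 92, 93, 94, 95, 96, 97, 99, 100, 101, 103, 104, 106, 107, 108, 109, 110, 111, 113, 114, 115, 116, 117, 118}
Number of generators = φ(119) = 96

Generators of ℤ_119 = {1, 2, 3, 4, 5, 6, 8, 9, 10, 11, 12, 13, 15, 16, 18, 19, 20, 22, 23, 24, 25, 26, 27, 29, 30, 31, 32, 33, 36, 37, 38, 39, 40, 41, 43, 44, 45, 46, 47, 48, 50, 52, 53, 54, 55, 57, 58, 59, 60, 61, 62, 64, 65, 66, 67, 69, 71, 72, 73, 74, 75, 76, 78, 79, 80, 81, 82, 83, 86, 87, 88, 89, 90, 92, 93, 94, 95, 96, 97, 99, 100, 101, 103, 104, 106, 107, 108, 109, 110, 111, 113, 114, 115, 116, 117, 118}


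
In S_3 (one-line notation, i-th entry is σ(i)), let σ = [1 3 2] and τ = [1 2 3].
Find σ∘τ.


σ∘τ: apply τ first, then σ
1 →τ 1 →σ 1
2 →τ 2 →σ 3
3 →τ 3 →σ 2

σ∘τ = [1 3 2]


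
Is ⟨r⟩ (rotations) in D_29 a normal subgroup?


H = ⟨r⟩ (rotations) in D_29
The rotation subgroup ⟨r⟩ has index 2 in D_29, so it is normal

Yes, normal subgroup


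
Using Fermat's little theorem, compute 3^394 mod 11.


Fermat's little theorem: if p is prime and gcd(a,p)=1, then a^(p-1) ≡ 1 (mod p)
p = 11 is prime, gcd(3,11) = 1
Reduce exponent: 394 mod 10 = 4
So 3^394 ≡ 3^4 (mod 11)
3^4 mod 11 = 4

3^394 ≡ 4 (mod 11)


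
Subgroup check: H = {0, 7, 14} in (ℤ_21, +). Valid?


Subgroup test for H = {0, 7, 14} in (ℤ_21, +):
(1) 0 ∈ H? Yes
(2) Closure: for all a,b ∈ H, (a+b) mod 21 ∈ H? Yes
(3) Inverses: for all a ∈ H, -a mod 21 ∈ H? Yes

Yes, H is a subgroup of ℤ_21


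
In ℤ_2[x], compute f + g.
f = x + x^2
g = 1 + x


Add coefficients mod 2:
x^0: 0 + 1 = 1 (mod 2)
x^1: 1 + 1 = 0 (mod 2)
x^2: 1 + 0 = 1 (mod 2)
Result: 1 + x^2

f + g = 1 + x^2


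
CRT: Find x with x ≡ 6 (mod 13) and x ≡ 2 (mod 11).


m₁ = 13, m₂ = 11, gcd = 1, so CRT applies. M = m₁·m₂ = 143
Let M₁ = M/m₁ = 11, M₂ = M/m₂ = 13
Find y₁ ≡ M₁⁻¹ (mod m₁): 11⁻¹ ≡ 6 (mod 13)
Find y₂ ≡ M₂⁻¹ (mod m₂): 13⁻¹ ≡ 6 (mod 11)
x = a₁·M₁·y₁ + a₂·M₂·y₂ = 6·11·6 + 2·13·6 = 552
Reduce mod 143: x ≡ 123
Check: 123 mod 13 = 6 ✓, 123 mod 11 = 2 ✓

x ≡ 123 (mod 143)


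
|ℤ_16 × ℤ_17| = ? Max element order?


|ℤ_16 × ℤ_17| = 16 × 17 = 272
Max element order = lcm(16,17) = 272
Cyclic? Yes (gcd=1)

|ℤ_16×ℤ_17| = 272, max element order = 272


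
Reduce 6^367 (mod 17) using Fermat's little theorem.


Fermat's little theorem: if p is prime and gcd(a,p)=1, then a^(p-1) ≡ 1 (mod p)
p = 17 is prime, gcd(6,17) = 1
Reduce exponent: 367 mod 16 = 15
So 6^367 ≡ 6^15 (mod 17)
6^15 mod 17 = 3

6^367 ≡ 3 (mod 17)


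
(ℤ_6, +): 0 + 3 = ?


Operation: addition mod 6
0 + 3 = (a + b) mod 6 with a = 0, b = 3

0 + 3 = 3


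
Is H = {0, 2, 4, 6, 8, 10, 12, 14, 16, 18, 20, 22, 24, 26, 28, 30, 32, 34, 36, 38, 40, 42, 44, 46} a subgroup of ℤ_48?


Subgroup test for H = {0, 2, 4, 6, 8, 10, 12, 14, 16, 18, 20, 22, 24, 26, 28, 30, 32, 34, 36, 38, 40, 42, 44, 46} in (ℤ_48, +):
(1) 0 ∈ H? Yes
(2) Closure: for all a,b ∈ H, (a+b) mod 48 ∈ H? Yes
(3) Inverses: for all a ∈ H, -a mod 48 ∈ H? Yes

Yes, H is a subgroup of ℤ_48


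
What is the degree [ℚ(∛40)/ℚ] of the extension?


∛40 has minimal polynomial x³ - 40 (irreducible over ℚ since 40 is not a perfect cube)

[ℚ(∛40)/ℚ] = 3


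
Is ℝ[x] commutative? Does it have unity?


Polynomial ring over ℝ (an integral domain) is a commutative integral domain with unity 1
Commutative: Yes
Integral domain: Yes
Has unity: Yes

ℝ[x]: Commutative=Yes, Unity=Yes


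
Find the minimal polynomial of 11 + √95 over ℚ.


Let α = 11 + √95. Then α - 11 = √95, so (α - 11)² = 95, giving α² - 22α + 26 = 0. Degree 2 and α ∉ ℚ, so this is the minimal polynomial.

Minimal polynomial: x² - 22x + 26


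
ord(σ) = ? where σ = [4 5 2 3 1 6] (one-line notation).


Cycle decomposition: (1 4 3 2 5)
Cycle lengths: 5
Order = lcm(5) = 5

ord(σ) = 5


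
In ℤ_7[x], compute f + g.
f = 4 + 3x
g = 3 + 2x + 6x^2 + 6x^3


Add coefficients mod 7:
x^0: 4 + 3 = 0 (mod 7)
x^1: 3 + 2 = 5 (mod 7)
x^2: 0 + 6 = 6 (mod 7)
x^3: 0 + 6 = 6 (mod 7)
Result: 5x + 6x^2 + 6x^3

f + g = 5x + 6x^2 + 6x^3


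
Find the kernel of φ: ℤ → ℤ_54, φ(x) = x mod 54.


Kernel = preimage of identity
ker(φ) = {x ∈ ℤ : x ≡ 0 (mod 54)} = 54ℤ = {0, ±54, ±108, ...}

ker(φ) = 54ℤ


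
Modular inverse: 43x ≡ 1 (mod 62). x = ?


Use the extended Euclidean algorithm to write 1 = 43·s + 62·t; then s mod 62 is the inverse.
Euclidean algorithm:
  43 = 0·62 + 43
  62 = 1·43 + 19
  43 = 2·19 + 5
  19 = 3·5 + 4
  5 = 1·4 + 1
  4 = 4·1 + 0
gcd(43,62) = 1
Back-substitution gives: 43·(13) + 62·(-9) = 1
So 43⁻¹ ≡ 13 ≡ 13 (mod 62)
Check: 43 × 13 = 559 ≡ 1 (mod 62) ✓

43⁻¹ ≡ 13 (mod 62)


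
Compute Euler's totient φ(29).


φ(n) = count of k ∈ {1,...,n} with gcd(k,n)=1
Coprimes to 29: {1, 2, 3, 4, 5, 6, 7, 8, 9, 10, 11, 12, 13, 14, 15, 16, 17, 18, 19, 20, 21, 22, 23, 24, 25, 26, 27, 28}
Count: 28

φ(29) = 28


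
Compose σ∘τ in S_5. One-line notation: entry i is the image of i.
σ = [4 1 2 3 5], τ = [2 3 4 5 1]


σ∘τ: apply τ first, then σ
1 →τ 2 →σ 1
2 →τ 3 →σ 2
3 →τ 4 →σ 3
4 →τ 5 →σ 5
5 →τ 1 →σ 4

σ∘τ = [1 2 3 5 4]


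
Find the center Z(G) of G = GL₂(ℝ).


Z(G) = {g ∈ G | gx = xg for all x ∈ G}
Only scalar multiples of the identity commute with all invertible matrices

Z(GL₂(ℝ)) = {aI : a ∈ ℝ, a ≠ 0}


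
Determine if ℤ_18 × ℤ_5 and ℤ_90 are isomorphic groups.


Comparing ℤ_18 × ℤ_5 and ℤ_90:
gcd(18,5) = 1, so ℤ_18 × ℤ_5 ≅ ℤ_90 (CRT)

Yes, ℤ_18 × ℤ_5 ≅ ℤ_90


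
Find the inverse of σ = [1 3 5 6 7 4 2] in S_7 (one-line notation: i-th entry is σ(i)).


To find σ⁻¹, swap domain and range:
σ(1) = 1 → σ⁻¹(1) = 1
σ(2) = 3 → σ⁻¹(3) = 2
σ(3) = 5 → σ⁻¹(5) = 3
σ(4) = 6 → σ⁻¹(6) = 4
σ(5) = 7 → σ⁻¹(7) = 5
σ(6) = 4 → σ⁻¹(4) = 6
σ(7) = 2 → σ⁻¹(2) = 7

σ⁻¹ = [1 7 2 6 3 4 5]


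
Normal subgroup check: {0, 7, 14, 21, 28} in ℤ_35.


H = {0, 7, 14, 21, 28} in ℤ_35
ℤ_35 is abelian; every subgroup of an abelian group is normal

Yes, normal subgroup


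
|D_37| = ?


|D_n| = 2n (n rotations and n reflections)
|D_37| = 2×37 = 74

|D_37| = 74


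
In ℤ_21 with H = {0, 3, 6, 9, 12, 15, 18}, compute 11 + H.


11 + H = {11 + h (mod 21) : h ∈ H}
11+0=11, 11+3=14, 11+6=17, 11+9=20, 11+12=2, 11+15=5, 11+18=8
11 + H = {2, 5, 8, 11, 14, 17, 20} = 2 + H

11 + H = {2, 5, 8, 11, 14, 17, 20}


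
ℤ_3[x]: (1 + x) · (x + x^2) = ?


Expand and collect like terms; reduce coefficients mod 3:
x^0: 1·0 = 0 ≡ 0 (mod 3)
x^1: 1·1 + 1·0 = 1 ≡ 1 (mod 3)
x^2: 1·1 + 1·1 = 2 ≡ 2 (mod 3)
x^3: 1·1 = 1 ≡ 1 (mod 3)
Result: x + 2x^2 + x^3

f · g = x + 2x^2 + x^3


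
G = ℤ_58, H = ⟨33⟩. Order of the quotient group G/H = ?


|⟨33⟩| = n / gcd(33, 58) = 58 / 1 = 58
H is normal (ℤ_58 is abelian).
|G/H| = |G| / |H| = 58 / 58 = 1

|G/H| = 1


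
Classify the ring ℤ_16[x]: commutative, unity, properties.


ℤ_16 has zero divisors (2·8 ≡ 0), and these lift to constant zero divisors in ℤ_16[x]; so not an integral domain
Commutative: Yes
Integral domain: No
Has unity: Yes

ℤ_16[x]: Commutative=Yes, Unity=Yes


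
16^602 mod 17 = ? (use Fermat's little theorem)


Fermat's little theorem: if p is prime and gcd(a,p)=1, then a^(p-1) ≡ 1 (mod p)
p = 17 is prime, gcd(16,17) = 1
Reduce exponent: 602 mod 16 = 10
So 16^602 ≡ 16^10 (mod 17)
16^10 mod 17 = 1

16^602 ≡ 1 (mod 17)


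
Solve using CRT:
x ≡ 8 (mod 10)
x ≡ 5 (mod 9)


m₁ = 10, m₂ = 9, gcd = 1, so CRT applies. M = m₁·m₂ = 90
Let M₁ = M/m₁ = 9, M₂ = M/m₂ = 10
Find y₁ ≡ M₁⁻¹ (mod m₁): 9⁻¹ ≡ 9 (mod 10)
Find y₂ ≡ M₂⁻¹ (mod m₂): 10⁻¹ ≡ 1 (mod 9)
x = a₁·M₁·y₁ + a₂·M₂·y₂ = 8·9·9 + 5·10·1 = 698
Reduce mod 90: x ≡ 68
Check: 68 mod 10 = 8 ✓, 68 mod 9 = 5 ✓

x ≡ 68 (mod 90)


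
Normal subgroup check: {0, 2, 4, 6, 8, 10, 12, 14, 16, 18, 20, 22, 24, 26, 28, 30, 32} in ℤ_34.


H = {0, 2, 4, 6, 8, 10, 12, 14, 16, 18, 20, 22, 24, 26, 28, 30, 32} in ℤ_34
ℤ_34 is abelian; every subgroup of an abelian group is normal

Yes, normal subgroup


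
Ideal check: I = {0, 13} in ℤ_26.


Check ideal conditions for I = {0, 13} in ℤ_26:
(1) I is an additive subgroup? Yes
(2) For r ∈ ℤ_26 and a ∈ I: r·a ∈ I? Yes

Yes, I is an ideal of ℤ_26


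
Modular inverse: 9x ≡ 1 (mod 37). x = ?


Use the extended Euclidean algorithm to write 1 = 9·s + 37·t; then s mod 37 is the inverse.
Euclidean algorithm:
  9 = 0·37 + 9
  37 = 4·9 + 1
  9 = 9·1 + 0
gcd(9,37) = 1
Back-substitution gives: 9·(-4) + 37·(1) = 1
So 9⁻¹ ≡ -4 ≡ 33 (mod 37)
Check: 9 × 33 = 297 ≡ 1 (mod 37) ✓

9⁻¹ ≡ 33 (mod 37)


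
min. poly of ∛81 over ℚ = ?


∛81 satisfies x³ - 81 = 0, irreducible over ℚ (no rational root; 81 is not a perfect cube)

Minimal polynomial: x³ - 81


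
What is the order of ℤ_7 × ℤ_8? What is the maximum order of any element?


|ℤ_7 × ℤ_8| = 7 × 8 = 56
Max element order = lcm(7,8) = 56
Cyclic? Yes (gcd=1)

|ℤ_7×ℤ_8| = 56, max element order = 56


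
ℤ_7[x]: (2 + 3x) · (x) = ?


Expand and collect like terms; reduce coefficients mod 7:
x^0: 2·0 = 0 ≡ 0 (mod 7)
x^1: 2·1 + 3·0 = 2 ≡ 2 (mod 7)
x^2: 3·1 = 3 ≡ 3 (mod 7)
Result: 2x + 3x^2

f · g = 2x + 3x^2


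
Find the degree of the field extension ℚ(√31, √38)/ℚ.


[ℚ(√31,√38):ℚ] = [ℚ(√31,√38):ℚ(√31)]·[ℚ(√31):ℚ] = 2·2 = 4

[ℚ(√31, √38)/ℚ] = 4


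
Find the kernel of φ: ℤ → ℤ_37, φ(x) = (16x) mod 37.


Kernel = preimage of identity
ker(φ) = {x ∈ ℤ : 16x ≡ 0 (mod 37)}. gcd(16,37) = 1, so 16x ≡ 0 (mod 37) ⟺ x ≡ 0 (mod 37/1 = 37). Hence ker(φ) = 37ℤ

ker(φ) = 37ℤ


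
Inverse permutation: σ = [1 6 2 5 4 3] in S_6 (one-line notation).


To find σ⁻¹, swap domain and range:
σ(1) = 1 → σ⁻¹(1) = 1
σ(2) = 6 → σ⁻¹(6) = 2
σ(3) = 2 → σ⁻¹(2) = 3
σ(4) = 5 → σ⁻¹(5) = 4
σ(5) = 4 → σ⁻¹(4) = 5
σ(6) = 3 → σ⁻¹(3) = 6

σ⁻¹ = [1 3 6 5 4 2]


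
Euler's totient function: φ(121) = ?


Factor n: 121 = 11^2
φ(n) = n · ∏(1 - 1/p) over distinct primes p | n
φ(121) = 121 · (1 - 1/11) = 110

φ(121) = 110


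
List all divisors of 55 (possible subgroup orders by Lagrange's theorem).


Lagrange's theorem: |H| divides |G|
|G| = 55
Divisors of 55: 1, 5, 11, 55

Possible subgroup orders: {1, 5, 11, 55}


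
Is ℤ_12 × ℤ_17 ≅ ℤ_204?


Comparing ℤ_12 × ℤ_17 and ℤ_204:
gcd(12,17) = 1, so ℤ_12 × ℤ_17 ≅ ℤ_204 (CRT)

Yes, ℤ_12 × ℤ_17 ≅ ℤ_204


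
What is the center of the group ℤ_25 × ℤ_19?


Z(G) = {g ∈ G | gx = xg for all x ∈ G}
Direct product of abelian groups is abelian, so Z(G) = G

Z(ℤ_25 × ℤ_19) = ℤ_25 × ℤ_19


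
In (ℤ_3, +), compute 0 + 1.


Operation: addition mod 3
0 + 1 = (a + b) mod 3 with a = 0, b = 1

0 + 1 = 1


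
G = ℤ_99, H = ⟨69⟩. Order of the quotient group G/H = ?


|⟨69⟩| = n / gcd(69, 99) = 99 / 3 = 33
H is normal (ℤ_99 is abelian).
|G/H| = |G| / |H| = 99 / 33 = 3

|G/H| = 3


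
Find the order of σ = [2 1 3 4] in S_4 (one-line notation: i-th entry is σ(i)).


Cycle decomposition: (1 2)
Cycle lengths: 2
Order = lcm(2) = 2

ord(σ) = 2


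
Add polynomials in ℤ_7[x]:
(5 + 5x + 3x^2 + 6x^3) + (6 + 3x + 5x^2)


Add coefficients mod 7:
x^0: 5 + 6 = 4 (mod 7)
x^1: 5 + 3 = 1 (mod 7)
x^2: 3 + 5 = 1 (mod 7)
x^3: 6 + 0 = 6 (mod 7)
Result: 4 + x + x^2 + 6x^3

f + g = 4 + x + x^2 + 6x^3


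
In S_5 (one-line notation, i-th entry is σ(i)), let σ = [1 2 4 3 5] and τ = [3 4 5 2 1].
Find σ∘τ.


σ∘τ: apply τ first, then σ
1 →τ 3 →σ 4
2 →τ 4 →σ 3
3 →τ 5 →σ 5
4 →τ 2 →σ 2
5 →τ 1 →σ 1

σ∘τ = [4 3 5 2 1]


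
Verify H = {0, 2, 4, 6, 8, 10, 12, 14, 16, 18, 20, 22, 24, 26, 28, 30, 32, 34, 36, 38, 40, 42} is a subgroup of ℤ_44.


Subgroup test for H = {0, 2, 4, 6, 8, 10, 12, 14, 16, 18, 20, 22, 24, 26, 28, 30, 32, 34, 36, 38, 40, 42} in (ℤ_44, +):
(1) 0 ∈ H? Yes
(2) Closure: for all a,b ∈ H, (a+b) mod 44 ∈ H? Yes
(3) Inverses: for all a ∈ H, -a mod 44 ∈ H? Yes

Yes, H is a subgroup of ℤ_44


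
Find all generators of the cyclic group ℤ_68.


g generates ℤ_n iff gcd(g,n) = 1
Prime factors of 68: 2, 17
Generators are g ∈ {1,...,67} not divisible by any of these primes.
Generators: {1, 3, 5, 7, 9, 11, 13, 15, 19, 21, 23, 25, 27, 29, 31, 33, 35, 37, 39, 41, 43, 45, 47, 49, 53, 55, 57, 59, 61, 63, 65, 67}
Number of generators = φ(68) = 32

Generators of ℤ_68 = {1, 3, 5, 7, 9, 11, 13, 15, 19, 21, 23, 25, 27, 29, 31, 33, 35, 37, 39, 41, 43, 45, 47, 49, 53, 55, 57, 59, 61, 63, 65, 67}


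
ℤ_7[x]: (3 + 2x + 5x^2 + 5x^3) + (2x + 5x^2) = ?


Add coefficients mod 7:
x^0: 3 + 0 = 3 (mod 7)
x^1: 2 + 2 = 4 (mod 7)
x^2: 5 + 5 = 3 (mod 7)
x^3: 5 + 0 = 5 (mod 7)
Result: 3 + 4x + 3x^2 + 5x^3

f + g = 3 + 4x + 3x^2 + 5x^3


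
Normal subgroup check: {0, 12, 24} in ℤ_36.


H = {0, 12, 24} in ℤ_36
ℤ_36 is abelian; every subgroup of an abelian group is normal

Yes, normal subgroup


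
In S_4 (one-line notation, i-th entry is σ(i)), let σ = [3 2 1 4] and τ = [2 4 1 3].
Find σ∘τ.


σ∘τ: apply τ first, then σ
1 →τ 2 →σ 2
2 →τ 4 →σ 4
3 →τ 1 →σ 3
4 →τ 3 →σ 1

σ∘τ = [2 4 3 1]


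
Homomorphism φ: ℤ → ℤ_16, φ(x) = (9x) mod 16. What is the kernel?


Kernel = preimage of identity
ker(φ) = {x ∈ ℤ : 9x ≡ 0 (mod 16)}. gcd(9,16) = 1, so 9x ≡ 0 (mod 16) ⟺ x ≡ 0 (mod 16/1 = 16). Hence ker(φ) = 16ℤ

ker(φ) = 16ℤ


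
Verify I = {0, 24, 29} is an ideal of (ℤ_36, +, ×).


Check ideal conditions for I = {0, 24, 29} in ℤ_36:
(1) I is an additive subgroup? No
(2) For r ∈ ℤ_36 and a ∈ I: r·a ∈ I? No  [counterexample: r=2, a=24, r·a mod 36 = 12 ∉ I]

No, I is not an ideal of ℤ_36


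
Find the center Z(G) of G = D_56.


Z(G) = {g ∈ G | gx = xg for all x ∈ G}
For even n, Z(D_n) = {e, r^(n/2)}: the 180° rotation r^28 commutes with every reflection and rotation

Z(D_56) = {e, r^28}


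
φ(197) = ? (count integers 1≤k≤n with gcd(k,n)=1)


Factor n: 197 = 197
φ(n) = n · ∏(1 - 1/p) over distinct primes p | n
φ(197) = 197 · (1 - 1/197) = 196

φ(197) = 196


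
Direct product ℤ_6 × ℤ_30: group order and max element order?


|ℤ_6 × ℤ_30| = 6 × 30 = 180
Max element order = lcm(6,30) = 30
Cyclic? No (gcd=6)

|ℤ_6×ℤ_30| = 180, max element order = 30


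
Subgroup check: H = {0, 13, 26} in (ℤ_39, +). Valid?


Subgroup test for H = {0, 13, 26} in (ℤ_39, +):
(1) 0 ∈ H? Yes
(2) Closure: for all a,b ∈ H, (a+b) mod 39 ∈ H? Yes
(3) Inverses: for all a ∈ H, -a mod 39 ∈ H? Yes

Yes, H is a subgroup of ℤ_39


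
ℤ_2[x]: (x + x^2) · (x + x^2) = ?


Expand and collect like terms; reduce coefficients mod 2:
x^0: 0·0 = 0 ≡ 0 (mod 2)
x^1: 0·1 + 1·0 = 0 ≡ 0 (mod 2)
x^2: 0·1 + 1·1 + 1·0 = 1 ≡ 1 (mod 2)
x^3: 1·1 + 1·1 = 2 ≡ 0 (mod 2)
x^4: 1·1 = 1 ≡ 1 (mod 2)
Result: x^2 + x^4

f · g = x^2 + x^4


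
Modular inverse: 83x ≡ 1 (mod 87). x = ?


Use the extended Euclidean algorithm to write 1 = 83·s + 87·t; then s mod 87 is the inverse.
Euclidean algorithm:
  83 = 0·87 + 83
  87 = 1·83 + 4
  83 = 20·4 + 3
  4 = 1·3 + 1
  3 = 3·1 + 0
gcd(83,87) = 1
Back-substitution gives: 83·(-22) + 87·(21) = 1
So 83⁻¹ ≡ -22 ≡ 65 (mod 87)
Check: 83 × 65 = 5395 ≡ 1 (mod 87) ✓

83⁻¹ ≡ 65 (mod 87)


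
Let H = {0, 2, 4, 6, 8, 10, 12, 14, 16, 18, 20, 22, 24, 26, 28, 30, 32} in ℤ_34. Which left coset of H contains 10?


10 + H = {10 + h (mod 34) : h ∈ H}
10+0=10, 10+2=12, 10+4=14, 10+6=16, 10+8=18, 10+10=20, 10+12=22, 10+14=24, 10+16=26, 10+18=28, 10+20=30, 10+22=32, 10+24=0, 10+26=2, 10+28=4, 10+30=6, 10+32=8
10 + H = {0, 2, 4, 6, 8, 10, 12, 14, 16, 18, 20, 22, 24, 26, 28, 30, 32} = 0 + H

10 + H = {0, 2, 4, 6, 8, 10, 12, 14, 16, 18, 20, 22, 24, 26, 28, 30, 32}


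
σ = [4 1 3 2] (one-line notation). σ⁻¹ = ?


To find σ⁻¹, swap domain and range:
σ(1) = 4 → σ⁻¹(4) = 1
σ(2) = 1 → σ⁻¹(1) = 2
σ(3) = 3 → σ⁻¹(3) = 3
σ(4) = 2 → σ⁻¹(2) = 4

σ⁻¹ = [2 4 3 1]


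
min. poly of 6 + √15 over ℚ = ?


Let α = 6 + √15. Then α - 6 = √15, so (α - 6)² = 15, giving α² - 12α + 21 = 0. Degree 2 and α ∉ ℚ, so this is the minimal polynomial.

Minimal polynomial: x² - 12x + 21


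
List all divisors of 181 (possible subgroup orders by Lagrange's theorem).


Lagrange's theorem: |H| divides |G|
|G| = 181
Divisors of 181: 1, 181

Possible subgroup orders: {1, 181}


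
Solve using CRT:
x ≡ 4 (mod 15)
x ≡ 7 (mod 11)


m₁ = 15, m₂ = 11, gcd = 1, so CRT applies. M = m₁·m₂ = 165
Let M₁ = M/m₁ = 11, M₂ = M/m₂ = 15
Find y₁ ≡ M₁⁻¹ (mod m₁): 11⁻¹ ≡ 11 (mod 15)
Find y₂ ≡ M₂⁻¹ (mod m₂): 15⁻¹ ≡ 3 (mod 11)
x = a₁·M₁·y₁ + a₂·M₂·y₂ = 4·11·11 + 7·15·3 = 799
Reduce mod 165: x ≡ 139
Check: 139 mod 15 = 4 ✓, 139 mod 11 = 7 ✓

x ≡ 139 (mod 165)


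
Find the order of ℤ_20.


ℤ_n has n elements.

|ℤ_20| = 20


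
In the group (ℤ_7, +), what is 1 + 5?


Operation: addition mod 7
1 + 5 = (a + b) mod 7 with a = 1, b = 5

1 + 5 = 6


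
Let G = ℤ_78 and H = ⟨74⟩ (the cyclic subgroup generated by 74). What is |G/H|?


|⟨74⟩| = n / gcd(74, 78) = 78 / 2 = 39
H is normal (ℤ_78 is abelian).
|G/H| = |G| / |H| = 78 / 39 = 2

|G/H| = 2


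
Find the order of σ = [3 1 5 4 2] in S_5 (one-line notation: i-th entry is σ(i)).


Cycle decomposition: (1 3 5 2)
Cycle lengths: 4
Order = lcm(4) = 4

ord(σ) = 4


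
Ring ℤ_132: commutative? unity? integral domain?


ℤ_132 is a commutative ring with unity 1; 132 = 2×66 is composite, so 2·66 ≡ 0 gives zero divisors (not an integral domain)
Commutative: Yes
Integral domain: No
Has unity: Yes

ℤ_132: Commutative=Yes, Unity=Yes


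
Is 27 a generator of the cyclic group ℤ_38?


g generates ℤ_n iff gcd(g, n) = 1
gcd(27, 38) = 1
Since gcd = 1, 27 is a generator.

Yes, 27 generates ℤ_38


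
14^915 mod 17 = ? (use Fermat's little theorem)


Fermat's little theorem: if p is prime and gcd(a,p)=1, then a^(p-1) ≡ 1 (mod p)
p = 17 is prime, gcd(14,17) = 1
Reduce exponent: 915 mod 16 = 3
So 14^915 ≡ 14^3 (mod 17)
14^3 mod 17 = 7

14^915 ≡ 7 (mod 17)


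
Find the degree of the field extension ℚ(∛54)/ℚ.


∛54 has minimal polynomial x³ - 54 (irreducible over ℚ since 54 is not a perfect cube)

[ℚ(∛54)/ℚ] = 3


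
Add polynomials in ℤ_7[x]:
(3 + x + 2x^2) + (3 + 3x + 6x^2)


Add coefficients mod 7:
x^0: 3 + 3 = 6 (mod 7)
x^1: 1 + 3 = 4 (mod 7)
x^2: 2 + 6 = 1 (mod 7)
Result: 6 + 4x + x^2

f + g = 6 + 4x + x^2


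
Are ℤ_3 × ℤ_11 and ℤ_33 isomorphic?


Comparing ℤ_3 × ℤ_11 and ℤ_33:
gcd(3,11) = 1, so ℤ_3 × ℤ_11 ≅ ℤ_33 (CRT)

Yes, ℤ_3 × ℤ_11 ≅ ℤ_33


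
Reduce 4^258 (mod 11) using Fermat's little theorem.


Fermat's little theorem: if p is prime and gcd(a,p)=1, then a^(p-1) ≡ 1 (mod p)
p = 11 is prime, gcd(4,11) = 1
Reduce exponent: 258 mod 10 = 8
So 4^258 ≡ 4^8 (mod 11)
4^8 mod 11 = 9

4^258 ≡ 9 (mod 11)


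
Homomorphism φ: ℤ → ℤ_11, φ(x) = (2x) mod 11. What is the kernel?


Kernel = preimage of identity
ker(φ) = {x ∈ ℤ : 2x ≡ 0 (mod 11)}. gcd(2,11) = 1, so 2x ≡ 0 (mod 11) ⟺ x ≡ 0 (mod 11/1 = 11). Hence ker(φ) = 11ℤ

ker(φ) = 11ℤ


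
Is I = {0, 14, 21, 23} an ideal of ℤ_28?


Check ideal conditions for I = {0, 14, 21, 23} in ℤ_28:
(1) I is an additive subgroup? No
(2) For r ∈ ℤ_28 and a ∈ I: r·a ∈ I? No  [counterexample: r=2, a=23, r·a mod 28 = 18 ∉ I]

No, I is not an ideal of ℤ_28


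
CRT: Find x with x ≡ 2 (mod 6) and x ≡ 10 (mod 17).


m₁ = 6, m₂ = 17, gcd = 1, so CRT applies. M = m₁·m₂ = 102
Let M₁ = M/m₁ = 17, M₂ = M/m₂ = 6
Find y₁ ≡ M₁⁻¹ (mod m₁): 17⁻¹ ≡ 5 (mod 6)
Find y₂ ≡ M₂⁻¹ (mod m₂): 6⁻¹ ≡ 3 (mod 17)
x = a₁·M₁·y₁ + a₂·M₂·y₂ = 2·17·5 + 10·6·3 = 350
Reduce mod 102: x ≡ 44
Check: 44 mod 6 = 2 ✓, 44 mod 17 = 10 ✓

x ≡ 44 (mod 102)


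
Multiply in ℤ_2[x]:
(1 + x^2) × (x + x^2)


Expand and collect like terms; reduce coefficients mod 2:
x^0: 1·0 = 0 ≡ 0 (mod 2)
x^1: 1·1 + 0·0 = 1 ≡ 1 (mod 2)
x^2: 1·1 + 0·1 + 1·0 = 1 ≡ 1 (mod 2)
x^3: 0·1 + 1·1 = 1 ≡ 1 (mod 2)
x^4: 1·1 = 1 ≡ 1 (mod 2)
Result: x + x^2 + x^3 + x^4

f · g = x + x^2 + x^3 + x^4


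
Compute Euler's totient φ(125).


Factor n: 125 = 5^3
φ(n) = n · ∏(1 - 1/p) over distinct primes p | n
φ(125) = 125 · (1 - 1/5) = 100

φ(125) = 100


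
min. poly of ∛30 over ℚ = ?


∛30 satisfies x³ - 30 = 0, irreducible over ℚ (no rational root; 30 is not a perfect cube)

Minimal polynomial: x³ - 30


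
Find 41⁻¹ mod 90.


Use the extended Euclidean algorithm to write 1 = 41·s + 90·t; then s mod 90 is the inverse.
Euclidean algorithm:
  41 = 0·90 + 41
  90 = 2·41 + 8
  41 = 5·8 + 1
  8 = 8·1 + 0
gcd(41,90) = 1
Back-substitution gives: 41·(11) + 90·(-5) = 1
So 41⁻¹ ≡ 11 ≡ 11 (mod 90)
Check: 41 × 11 = 451 ≡ 1 (mod 90) ✓

41⁻¹ ≡ 11 (mod 90)


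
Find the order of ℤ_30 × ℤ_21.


|A × B| = |A| · |B|
|ℤ_30 × ℤ_21| = 30 × 21 = 630

|ℤ_30 × ℤ_21| = 630


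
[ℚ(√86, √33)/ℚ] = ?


[ℚ(√86,√33):ℚ] = [ℚ(√86,√33):ℚ(√86)]·[ℚ(√86):ℚ] = 2·2 = 4

[ℚ(√86, √33)/ℚ] = 4


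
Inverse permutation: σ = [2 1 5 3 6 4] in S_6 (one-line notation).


To find σ⁻¹, swap domain and range:
σ(1) = 2 → σ⁻¹(2) = 1
σ(2) = 1 → σ⁻¹(1) = 2
σ(3) = 5 → σ⁻¹(5) = 3
σ(4) = 3 → σ⁻¹(3) = 4
σ(5) = 6 → σ⁻¹(6) = 5
σ(6) = 4 → σ⁻¹(4) = 6

σ⁻¹ = [2 1 4 6 3 5]


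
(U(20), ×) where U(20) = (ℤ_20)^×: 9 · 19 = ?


Operation: multiplication mod 20
9 · 19 = (a × b) mod 20 with a = 9, b = 19

9 · 19 = 11


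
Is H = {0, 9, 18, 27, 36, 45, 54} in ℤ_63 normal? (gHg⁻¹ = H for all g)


H = {0, 9, 18, 27, 36, 45, 54} in ℤ_63
ℤ_63 is abelian; every subgroup of an abelian group is normal

Yes, normal subgroup


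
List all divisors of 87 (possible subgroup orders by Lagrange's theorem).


Lagrange's theorem: |H| divides |G|
|G| = 87
Divisors of 87: 1, 3, 29, 87

Possible subgroup orders: {1, 3, 29, 87}


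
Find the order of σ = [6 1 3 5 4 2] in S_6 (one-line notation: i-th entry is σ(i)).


Cycle decomposition: (1 6 2) (4 5)
Cycle lengths: 3, 2
Order = lcm(3, 2) = 6

ord(σ) = 6


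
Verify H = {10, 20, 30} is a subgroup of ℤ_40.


Subgroup test for H = {10, 20, 30} in (ℤ_40, +):
(1) 0 ∈ H? No
(2) Closure: for all a,b ∈ H, (a+b) mod 40 ∈ H? No  [counterexample: 10 + 30 = 0 ∉ H]
(3) Inverses: for all a ∈ H, -a mod 40 ∈ H? Yes

No, H is not a subgroup of ℤ_40


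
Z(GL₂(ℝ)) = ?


Z(G) = {g ∈ G | gx = xg for all x ∈ G}
Only scalar multiples of the identity commute with all invertible matrices

Z(GL₂(ℝ)) = {aI : a ∈ ℝ, a ≠ 0}


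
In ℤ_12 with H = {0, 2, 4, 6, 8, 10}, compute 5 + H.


5 + H = {5 + h (mod 12) : h ∈ H}
5+0=5, 5+2=7, 5+4=9, 5+6=11, 5+8=1, 5+10=3
5 + H = {1, 3, 5, 7, 9, 11} = 1 + H

5 + H = {1, 3, 5, 7, 9, 11}


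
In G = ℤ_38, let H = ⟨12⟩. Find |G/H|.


|⟨12⟩| = n / gcd(12, 38) = 38 / 2 = 19
H is normal (ℤ_38 is abelian).
|G/H| = |G| / |H| = 38 / 19 = 2

|G/H| = 2


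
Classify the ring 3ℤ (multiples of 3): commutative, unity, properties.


3ℤ is a commutative ring under +,× but has no multiplicative identity (1 ∉ 3ℤ); it has no zero divisors, but without unity it is not an integral domain
Commutative: Yes
Integral domain: No
Has unity: No

3ℤ (multiples of 3): Commutative=Yes, Unity=No


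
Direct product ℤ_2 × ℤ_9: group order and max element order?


|ℤ_2 × ℤ_9| = 2 × 9 = 18
Max element order = lcm(2,9) = 18
Cyclic? Yes (gcd=1)

|ℤ_2×ℤ_9| = 18, max element order = 18


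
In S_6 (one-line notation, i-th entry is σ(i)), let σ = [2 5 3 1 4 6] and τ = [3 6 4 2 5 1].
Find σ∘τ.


σ∘τ: apply τ first, then σ
1 →τ 3 →σ 3
2 →τ 6 →σ 6
3 →τ 4 →σ 1
4 →τ 2 →σ 5
5 →τ 5 →σ 4
6 →τ 1 →σ 2

σ∘τ = [3 6 1 5 4 2]


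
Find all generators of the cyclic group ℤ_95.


g generates ℤ_n iff gcd(g,n) = 1
Prime factors of 95: 5, 19
Generators are g ∈ {1,...,94} not divisible by any of these primes.
Generators: {1, 2, 3, 4, 6, 7, 8, 9, 11, 12, 13, 14, 16, 17, 18, 21, 22, 23, 24, 26, 27, 28, 29, 31, 32, 33, 34, 36, 37, 39, 41, 42, 43, 44, 46, 47, 48, 49, 51, 52, 53, 54, 56, 58, 59, 61, 62, 63, 64, 66, 67, 68, 69, 71, 72, 73, 74, 77, 78, 79, 81, 82, 83, 84, 86, 87, 88, 89, 91, 92, 93, 94}
Number of generators = φ(95) = 72

Generators of ℤ_95 = {1, 2, 3, 4, 6, 7, 8, 9, 11, 12, 13, 14, 16, 17, 18, 21, 22, 23, 24, 26, 27, 28, 29, 31, 32, 33, 34, 36, 37, 39, 41, 42, 43, 44, 46, 47, 48, 49, 51, 52, 53, 54, 56, 58, 59, 61, 62, 63, 64, 66, 67, 68, 69, 71, 72, 73, 74, 77, 78, 79, 81, 82, 83, 84, 86, 87, 88, 89, 91, 92, 93, 94}


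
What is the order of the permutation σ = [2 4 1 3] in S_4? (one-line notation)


Cycle decomposition: (1 2 4 3)
Cycle lengths: 4
Order = lcm(4) = 4

ord(σ) = 4


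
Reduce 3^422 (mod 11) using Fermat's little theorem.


Fermat's little theorem: if p is prime and gcd(a,p)=1, then a^(p-1) ≡ 1 (mod p)
p = 11 is prime, gcd(3,11) = 1
Reduce exponent: 422 mod 10 = 2
So 3^422 ≡ 3^2 (mod 11)
3^2 mod 11 = 9

3^422 ≡ 9 (mod 11)


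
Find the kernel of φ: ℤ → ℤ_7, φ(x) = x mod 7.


Kernel = preimage of identity
ker(φ) = {x ∈ ℤ : x ≡ 0 (mod 7)} = 7ℤ = {0, ±7, ±14, ...}

ker(φ) = 7ℤ


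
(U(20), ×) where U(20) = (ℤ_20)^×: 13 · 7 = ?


Operation: multiplication mod 20
13 · 7 = (a × b) mod 20 with a = 13, b = 7

13 · 7 = 11


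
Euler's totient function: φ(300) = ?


Factor n: 300 = 2^2 × 3 × 5^2
φ(n) = n · ∏(1 - 1/p) over distinct primes p | n
φ(300) = 300 · (1 - 1/2) · (1 - 1/3) · (1 - 1/5) = 80

φ(300) = 80


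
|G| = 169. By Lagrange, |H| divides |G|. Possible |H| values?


Lagrange's theorem: |H| divides |G|
|G| = 169
Divisors of 169: 1, 13, 169

Possible subgroup orders: {1, 13, 169}


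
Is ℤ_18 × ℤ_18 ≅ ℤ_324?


Comparing ℤ_18 × ℤ_18 and ℤ_324:
gcd(18,18) = 18 ≠ 1. Max element order in ℤ_18×ℤ_18 is lcm(18,18) = 18 < 324, so it has no element of order 324

No, ℤ_18 × ℤ_18 ≇ ℤ_324


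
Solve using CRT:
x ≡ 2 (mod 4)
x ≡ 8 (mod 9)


m₁ = 4, m₂ = 9, gcd = 1, so CRT applies. M = m₁·m₂ = 36
Let M₁ = M/m₁ = 9, M₂ = M/m₂ = 4
Find y₁ ≡ M₁⁻¹ (mod m₁): 9⁻¹ ≡ 1 (mod 4)
Find y₂ ≡ M₂⁻¹ (mod m₂): 4⁻¹ ≡ 7 (mod 9)
x = a₁·M₁·y₁ + a₂·M₂·y₂ = 2·9·1 + 8·4·7 = 242
Reduce mod 36: x ≡ 26
Check: 26 mod 4 = 2 ✓, 26 mod 9 = 8 ✓

x ≡ 26 (mod 36)


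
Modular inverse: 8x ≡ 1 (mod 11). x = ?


Use the extended Euclidean algorithm to write 1 = 8·s + 11·t; then s mod 11 is the inverse.
Euclidean algorithm:
  8 = 0·11 + 8
  11 = 1·8 + 3
  8 = 2·3 + 2
  3 = 1·2 + 1
  2 = 2·1 + 0
gcd(8,11) = 1
Back-substitution gives: 8·(-4) + 11·(3) = 1
So 8⁻¹ ≡ -4 ≡ 7 (mod 11)
Check: 8 × 7 = 56 ≡ 1 (mod 11) ✓

8⁻¹ ≡ 7 (mod 11)


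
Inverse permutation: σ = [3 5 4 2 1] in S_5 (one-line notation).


To find σ⁻¹, swap domain and range:
σ(1) = 3 → σ⁻¹(3) = 1
σ(2) = 5 → σ⁻¹(5) = 2
σ(3) = 4 → σ⁻¹(4) = 3
σ(4) = 2 → σ⁻¹(2) = 4
σ(5) = 1 → σ⁻¹(1) = 5

σ⁻¹ = [5 4 1 3 2]


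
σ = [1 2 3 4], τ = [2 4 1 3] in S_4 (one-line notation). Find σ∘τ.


σ∘τ: apply τ first, then σ
1 →τ 2 →σ 2
2 →τ 4 →σ 4
3 →τ 1 →σ 1
4 →τ 3 →σ 3

σ∘τ = [2 4 1 3]


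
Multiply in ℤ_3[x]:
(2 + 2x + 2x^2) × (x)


Expand and collect like terms; reduce coefficients mod 3:
x^0: 2·0 = 0 ≡ 0 (mod 3)
x^1: 2·1 + 2·0 = 2 ≡ 2 (mod 3)
x^2: 2·1 + 2·0 = 2 ≡ 2 (mod 3)
x^3: 2·1 = 2 ≡ 2 (mod 3)
Result: 2x + 2x^2 + 2x^3

f · g = 2x + 2x^2 + 2x^3


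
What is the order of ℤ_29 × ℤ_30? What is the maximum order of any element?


|ℤ_29 × ℤ_30| = 29 × 30 = 870
Max element order = lcm(29,30) = 870
Cyclic? Yes (gcd=1)

|ℤ_29×ℤ_30| = 870, max element order = 870


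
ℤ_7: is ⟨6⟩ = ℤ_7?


g generates ℤ_n iff gcd(g, n) = 1
gcd(6, 7) = 1
Since gcd = 1, 6 is a generator.

Yes, 6 generates ℤ_7


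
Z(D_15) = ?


Z(G) = {g ∈ G | gx = xg for all x ∈ G}
For odd n, Z(D_n) = {e}: no nontrivial rotation commutes with all reflections

Z(D_15) = {e}


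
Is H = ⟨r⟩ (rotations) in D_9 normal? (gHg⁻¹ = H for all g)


H = ⟨r⟩ (rotations) in D_9
The rotation subgroup ⟨r⟩ has index 2 in D_9, so it is normal

Yes, normal subgroup


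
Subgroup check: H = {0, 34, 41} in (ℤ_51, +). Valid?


Subgroup test for H = {0, 34, 41} in (ℤ_51, +):
(1) 0 ∈ H? Yes
(2) Closure: for all a,b ∈ H, (a+b) mod 51 ∈ H? No  [counterexample: 34 + 34 = 17 ∉ H]
(3) Inverses: for all a ∈ H, -a mod 51 ∈ H? No

No, H is not a subgroup of ℤ_51


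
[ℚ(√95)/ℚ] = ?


√95 has minimal polynomial x² - 95 (irreducible over ℚ since 95 is squarefree)

[ℚ(√95)/ℚ] = 2


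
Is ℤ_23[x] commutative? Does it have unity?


ℤ_23 is a field (n prime), so ℤ_23[x] is a commutative integral domain with unity
Commutative: Yes
Integral domain: Yes
Has unity: Yes

ℤ_23[x]: Commutative=Yes, Unity=Yes


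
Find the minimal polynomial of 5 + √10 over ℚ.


Let α = 5 + √10. Then α - 5 = √10, so (α - 5)² = 10, giving α² - 10α + 15 = 0. Degree 2 and α ∉ ℚ, so this is the minimal polynomial.

Minimal polynomial: x² - 10x + 15


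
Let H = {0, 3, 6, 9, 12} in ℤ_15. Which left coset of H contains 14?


14 + H = {14 + h (mod 15) : h ∈ H}
14+0=14, 14+3=2, 14+6=5, 14+9=8, 14+12=11
14 + H = {2, 5, 8, 11, 14} = 2 + H

14 + H = {2, 5, 8, 11, 14}


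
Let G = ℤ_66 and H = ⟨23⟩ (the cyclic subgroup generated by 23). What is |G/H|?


|⟨23⟩| = n / gcd(23, 66) = 66 / 1 = 66
H is normal (ℤ_66 is abelian).
|G/H| = |G| / |H| = 66 / 66 = 1

|G/H| = 1


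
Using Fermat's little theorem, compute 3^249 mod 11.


Fermat's little theorem: if p is prime and gcd(a,p)=1, then a^(p-1) ≡ 1 (mod p)
p = 11 is prime, gcd(3,11) = 1
Reduce exponent: 249 mod 10 = 9
So 3^249 ≡ 3^9 (mod 11)
3^9 mod 11 = 4

3^249 ≡ 4 (mod 11)


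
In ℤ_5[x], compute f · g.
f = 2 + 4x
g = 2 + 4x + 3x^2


Expand and collect like terms; reduce coefficients mod 5:
x^0: 2·2 = 4 ≡ 4 (mod 5)
x^1: 2·4 + 4·2 = 16 ≡ 1 (mod 5)
x^2: 2·3 + 4·4 = 22 ≡ 2 (mod 5)
x^3: 4·3 = 12 ≡ 2 (mod 5)
Result: 4 + x + 2x^2 + 2x^3

f · g = 4 + x + 2x^2 + 2x^3


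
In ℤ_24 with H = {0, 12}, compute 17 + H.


17 + H = {17 + h (mod 24) : h ∈ H}
17+0=17, 17+12=5
17 + H = {5, 17} = 5 + H

17 + H = {5, 17}


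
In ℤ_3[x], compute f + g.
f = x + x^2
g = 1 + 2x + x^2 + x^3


Add coefficients mod 3:
x^0: 0 + 1 = 1 (mod 3)
x^1: 1 + 2 = 0 (mod 3)
x^2: 1 + 1 = 2 (mod 3)
x^3: 0 + 1 = 1 (mod 3)
Result: 1 + 2x^2 + x^3

f + g = 1 + 2x^2 + x^3


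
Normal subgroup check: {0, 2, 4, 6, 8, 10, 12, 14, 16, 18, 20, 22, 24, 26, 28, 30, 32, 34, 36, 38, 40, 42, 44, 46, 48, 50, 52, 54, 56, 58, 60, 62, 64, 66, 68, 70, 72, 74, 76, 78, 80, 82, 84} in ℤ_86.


H = {0, 2, 4, 6, 8, 10, 12, 14, 16, 18, 20, 22, 24, 26, 28, 30, 32, 34, 36, 38, 40, 42, 44, 46, 48, 50, 52, 54, 56, 58, 60, 62, 64, 66, 68, 70, 72, 74, 76, 78, 80, 82, 84} in ℤ_86
ℤ_86 is abelian; every subgroup of an abelian group is normal

Yes, normal subgroup


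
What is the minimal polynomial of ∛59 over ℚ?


∛59 satisfies x³ - 59 = 0, irreducible over ℚ (no rational root; 59 is not a perfect cube)

Minimal polynomial: x³ - 59


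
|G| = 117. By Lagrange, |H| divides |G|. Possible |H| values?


Lagrange's theorem: |H| divides |G|
|G| = 117
Divisors of 117: 1, 3, 9, 13, 39, 117

Possible subgroup orders: {1, 3, 9, 13, 39, 117}


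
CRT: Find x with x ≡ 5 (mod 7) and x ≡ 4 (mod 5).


m₁ = 7, m₂ = 5, gcd = 1, so CRT applies. M = m₁·m₂ = 35
Let M₁ = M/m₁ = 5, M₂ = M/m₂ = 7
Find y₁ ≡ M₁⁻¹ (mod m₁): 5⁻¹ ≡ 3 (mod 7)
Find y₂ ≡ M₂⁻¹ (mod m₂): 7⁻¹ ≡ 3 (mod 5)
x = a₁·M₁·y₁ + a₂·M₂·y₂ = 5·5·3 + 4·7·3 = 159
Reduce mod 35: x ≡ 19
Check: 19 mod 7 = 5 ✓, 19 mod 5 = 4 ✓

x ≡ 19 (mod 35)


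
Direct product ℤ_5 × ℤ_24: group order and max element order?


|ℤ_5 × ℤ_24| = 5 × 24 = 120
Max element order = lcm(5,24) = 120
Cyclic? Yes (gcd=1)

|ℤ_5×ℤ_24| = 120, max element order = 120


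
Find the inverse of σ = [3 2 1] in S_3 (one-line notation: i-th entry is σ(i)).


To find σ⁻¹, swap domain and range:
σ(1) = 3 → σ⁻¹(3) = 1
σ(2) = 2 → σ⁻¹(2) = 2
σ(3) = 1 → σ⁻¹(1) = 3

σ⁻¹ = [3 2 1]


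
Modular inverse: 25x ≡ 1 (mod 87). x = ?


Use the extended Euclidean algorithm to write 1 = 25·s + 87·t; then s mod 87 is the inverse.
Euclidean algorithm:
  25 = 0·87 + 25
  87 = 3·25 + 12
  25 = 2·12 + 1
  12 = 12·1 + 0
gcd(25,87) = 1
Back-substitution gives: 25·(7) + 87·(-2) = 1
So 25⁻¹ ≡ 7 ≡ 7 (mod 87)
Check: 25 × 7 = 175 ≡ 1 (mod 87) ✓

25⁻¹ ≡ 7 (mod 87)


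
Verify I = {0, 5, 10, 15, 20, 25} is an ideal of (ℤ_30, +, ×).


Check ideal conditions for I = {0, 5, 10, 15, 20, 25} in ℤ_30:
(1) I is an additive subgroup? Yes
(2) For r ∈ ℤ_30 and a ∈ I: r·a ∈ I? Yes

Yes, I is an ideal of ℤ_30


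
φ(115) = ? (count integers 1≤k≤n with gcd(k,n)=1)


Factor n: 115 = 5 × 23
φ(n) = n · ∏(1 - 1/p) over distinct primes p | n
φ(115) = 115 · (1 - 1/5) · (1 - 1/23) = 88

φ(115) = 88


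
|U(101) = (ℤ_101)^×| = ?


U(n) is the group of units mod n; |U(n)| = φ(n)
|U(101)| = φ(101) = 100

|U(101) = (ℤ_101)^×| = 100


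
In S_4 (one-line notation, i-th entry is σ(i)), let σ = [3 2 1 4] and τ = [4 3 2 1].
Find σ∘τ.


σ∘τ: apply τ first, then σ
1 →τ 4 →σ 4
2 →τ 3 →σ 1
3 →τ 2 →σ 2
4 →τ 1 →σ 3

σ∘τ = [4 1 2 3]


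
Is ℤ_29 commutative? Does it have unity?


ℤ_29 is a commutative ring with unity 1; 29 is prime, so ℤ_29 is a field (hence an integral domain)
Commutative: Yes
Integral domain: Yes
Has unity: Yes

ℤ_29: Commutative=Yes, Unity=Yes


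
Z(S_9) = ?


Z(G) = {g ∈ G | gx = xg for all x ∈ G}
S_n is non-abelian for n ≥ 3; Z(S_9) is trivial

Z(S_9) = {e}


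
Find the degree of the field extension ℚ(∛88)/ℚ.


∛88 has minimal polynomial x³ - 88 (irreducible over ℚ since 88 is not a perfect cube)

[ℚ(∛88)/ℚ] = 3


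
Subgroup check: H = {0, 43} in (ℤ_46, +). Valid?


Subgroup test for H = {0, 43} in (ℤ_46, +):
(1) 0 ∈ H? Yes
(2) Closure: for all a,b ∈ H, (a+b) mod 46 ∈ H? No  [counterexample: 43 + 43 = 40 ∉ H]
(3) Inverses: for all a ∈ H, -a mod 46 ∈ H? No

No, H is not a subgroup of ℤ_46


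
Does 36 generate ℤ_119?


g generates ℤ_n iff gcd(g, n) = 1
gcd(36, 119) = 1
Since gcd = 1, 36 is a generator.

Yes, 36 generates ℤ_119


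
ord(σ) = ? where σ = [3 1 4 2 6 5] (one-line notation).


Cycle decomposition: (1 3 4 2) (5 6)
Cycle lengths: 4, 2
Order = lcm(4, 2) = 4

ord(σ) = 4


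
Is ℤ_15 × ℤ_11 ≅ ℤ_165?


Comparing ℤ_15 × ℤ_11 and ℤ_165:
gcd(15,11) = 1, so ℤ_15 × ℤ_11 ≅ ℤ_165 (CRT)

Yes, ℤ_15 × ℤ_11 ≅ ℤ_165


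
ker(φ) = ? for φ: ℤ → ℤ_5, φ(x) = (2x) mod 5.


Kernel = preimage of identity
ker(φ) = {x ∈ ℤ : 2x ≡ 0 (mod 5)}. gcd(2,5) = 1, so 2x ≡ 0 (mod 5) ⟺ x ≡ 0 (mod 5/1 = 5). Hence ker(φ) = 5ℤ

ker(φ) = 5ℤ


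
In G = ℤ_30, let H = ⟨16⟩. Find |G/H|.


|⟨16⟩| = n / gcd(16, 30) = 30 / 2 = 15
H is normal (ℤ_30 is abelian).
|G/H| = |G| / |H| = 30 / 15 = 2

|G/H| = 2


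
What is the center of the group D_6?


Z(G) = {g ∈ G | gx = xg for all x ∈ G}
For even n, Z(D_n) = {e, r^(n/2)}: the 180° rotation r^3 commutes with every reflection and rotation

Z(D_6) = {e, r^3}


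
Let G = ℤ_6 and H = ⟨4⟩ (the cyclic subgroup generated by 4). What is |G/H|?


|⟨4⟩| = n / gcd(4, 6) = 6 / 2 = 3
H is normal (ℤ_6 is abelian).
|G/H| = |G| / |H| = 6 / 3 = 2

|G/H| = 2


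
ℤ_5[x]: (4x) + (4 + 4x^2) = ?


Add coefficients mod 5:
x^0: 0 + 4 = 4 (mod 5)
x^1: 4 + 0 = 4 (mod 5)
x^2: 0 + 4 = 4 (mod 5)
Result: 4 + 4x + 4x^2

f + g = 4 + 4x + 4x^2


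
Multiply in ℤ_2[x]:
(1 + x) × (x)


Expand and collect like terms; reduce coefficients mod 2:
x^0: 1·0 = 0 ≡ 0 (mod 2)
x^1: 1·1 + 1·0 = 1 ≡ 1 (mod 2)
x^2: 1·1 = 1 ≡ 1 (mod 2)
Result: x + x^2

f · g = x + x^2
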